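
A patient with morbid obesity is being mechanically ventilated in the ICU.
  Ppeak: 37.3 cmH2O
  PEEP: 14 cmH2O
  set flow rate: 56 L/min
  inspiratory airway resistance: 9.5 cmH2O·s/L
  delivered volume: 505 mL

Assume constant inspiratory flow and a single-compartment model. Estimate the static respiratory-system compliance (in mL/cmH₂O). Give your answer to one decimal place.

35.0

Flow: 56 L/min ÷ 60 = 0.9333 L/s.
Equation of motion (constant flow): PIP = Vt/C + R·V̇ + PEEP.
Vt/C = PIP − R·V̇ − PEEP = 37.3 − 9.5×0.9333 − 14 = 37.3 − 8.866 − 14 = 14.434 cmH2O.
C = Vt / 14.434 = 505 / 14.434 = 34.987 mL/cmH2O.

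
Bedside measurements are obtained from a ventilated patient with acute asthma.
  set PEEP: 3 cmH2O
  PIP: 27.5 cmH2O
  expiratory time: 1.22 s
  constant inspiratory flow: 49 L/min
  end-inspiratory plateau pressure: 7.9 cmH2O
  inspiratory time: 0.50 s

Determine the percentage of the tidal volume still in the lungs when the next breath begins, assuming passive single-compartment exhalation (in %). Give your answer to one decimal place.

Flow: 49 L/min ÷ 60 = 0.8167 L/s.
Vt = flow × Ti = 0.8167 L/s × 0.50 s × 1000 mL/L = 408.35 mL.
R = (PIP − Pplat)/V̇ = (27.5 − 7.9) / 0.8167 = 19.6/0.8167 = 23.999 cmH2O·s/L.
C = Vt/(Pplat − PEEP) = 408.35 / (7.9 − 3) = 408.35/4.9 = 83.337 mL/cmH2O.
τ = R × C = 23.999 × 0.08334 L/cmH2O = 2.0 s.
Fraction remaining at end-expiration = e^(−Te/τ) = e^(−1.22/2.0) = 0.5434 → 54.34%.

54.3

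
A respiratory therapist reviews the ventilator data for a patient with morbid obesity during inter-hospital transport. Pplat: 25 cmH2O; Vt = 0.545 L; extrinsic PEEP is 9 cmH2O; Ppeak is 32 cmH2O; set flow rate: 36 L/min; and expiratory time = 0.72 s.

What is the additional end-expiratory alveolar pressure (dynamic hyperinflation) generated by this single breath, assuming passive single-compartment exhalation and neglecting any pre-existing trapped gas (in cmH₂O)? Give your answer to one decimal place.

Flow: 36 L/min ÷ 60 = 0.6 L/s.
R = (PIP − Pplat)/V̇ = (32 − 25) / 0.6 = 7.0/0.6 = 11.667 cmH2O·s/L.
C = Vt/(Pplat − PEEP) = 545.0 / (25 − 9) = 545.0/16.0 = 34.063 mL/cmH2O.
τ = R × C = 11.667 × 0.03406 L/cmH2O = 0.3974 s.
Fraction remaining = e^(−Te/τ) = e^(−0.72/0.3974) = 0.1634; trapped volume = 545.0 × 0.1634 = 89.053 mL.
Additional alveolar pressure from trapping ≈ V_trapped / C = 89.053 / 34.063 = 2.614 cmH2O.

2.6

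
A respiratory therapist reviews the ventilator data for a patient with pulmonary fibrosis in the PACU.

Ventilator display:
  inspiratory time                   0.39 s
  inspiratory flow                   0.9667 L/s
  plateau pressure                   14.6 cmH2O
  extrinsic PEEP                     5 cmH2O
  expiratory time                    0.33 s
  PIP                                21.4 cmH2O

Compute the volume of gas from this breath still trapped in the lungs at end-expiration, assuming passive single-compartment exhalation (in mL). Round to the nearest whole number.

114

Vt = flow × Ti = 0.9667 L/s × 0.39 s × 1000 mL/L = 377.01 mL.
R = (PIP − Pplat)/V̇ = (21.4 − 14.6) / 0.9667 = 6.8/0.9667 = 7.034 cmH2O·s/L.
C = Vt/(Pplat − PEEP) = 377.01 / (14.6 − 5) = 377.01/9.6 = 39.272 mL/cmH2O.
τ = R × C = 7.034 × 0.03927 L/cmH2O = 0.2762 s.
Fraction remaining = e^(−Te/τ) = e^(−0.33/0.2762) = 0.3028.
Trapped volume = 377.01 × 0.3028 = 114.16 mL.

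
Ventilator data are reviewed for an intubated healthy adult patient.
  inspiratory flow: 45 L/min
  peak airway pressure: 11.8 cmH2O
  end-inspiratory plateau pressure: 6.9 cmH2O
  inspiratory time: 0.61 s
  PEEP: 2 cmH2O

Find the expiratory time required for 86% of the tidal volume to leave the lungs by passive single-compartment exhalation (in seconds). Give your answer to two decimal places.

1.20

Flow: 45 L/min ÷ 60 = 0.75 L/s.
Vt = flow × Ti = 0.75 L/s × 0.61 s × 1000 mL/L = 457.5 mL.
R = (PIP − Pplat)/V̇ = (11.8 − 6.9) / 0.75 = 4.9/0.75 = 6.533 cmH2O·s/L.
C = Vt/(Pplat − PEEP) = 457.5 / (6.9 − 2) = 457.5/4.9 = 93.367 mL/cmH2O.
τ = R × C = 6.533 × 0.09337 L/cmH2O = 0.61 s.
t = −τ·ln(1 − 0.86) = −0.61·ln(0.14) = 1.199 s.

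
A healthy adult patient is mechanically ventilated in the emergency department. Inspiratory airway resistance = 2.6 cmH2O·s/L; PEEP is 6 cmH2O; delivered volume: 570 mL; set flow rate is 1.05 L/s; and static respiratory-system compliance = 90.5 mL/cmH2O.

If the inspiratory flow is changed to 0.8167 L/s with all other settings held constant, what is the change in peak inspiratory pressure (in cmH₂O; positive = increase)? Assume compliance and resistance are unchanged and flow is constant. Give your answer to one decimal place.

PIP = Vt/C + R·V̇ + PEEP (constant-flow equation of motion).
Only the resistive term changes: ΔPIP = R × ΔV̇ = 2.6 × (0.8167 − 1.05) = 2.6 × -0.2333 = -0.6066 cmH2O.

-0.6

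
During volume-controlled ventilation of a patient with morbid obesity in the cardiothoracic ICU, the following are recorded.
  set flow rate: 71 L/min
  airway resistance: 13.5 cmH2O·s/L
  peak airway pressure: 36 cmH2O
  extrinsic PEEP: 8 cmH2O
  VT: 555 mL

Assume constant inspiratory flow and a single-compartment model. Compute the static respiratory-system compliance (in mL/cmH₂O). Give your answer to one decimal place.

Flow: 71 L/min ÷ 60 = 1.1833 L/s.
Equation of motion (constant flow): PIP = Vt/C + R·V̇ + PEEP.
Vt/C = PIP − R·V̇ − PEEP = 36 − 13.5×1.1833 − 8 = 36 − 15.975 − 8 = 12.025 cmH2O.
C = Vt / 12.025 = 555 / 12.025 = 46.154 mL/cmH2O.

46.2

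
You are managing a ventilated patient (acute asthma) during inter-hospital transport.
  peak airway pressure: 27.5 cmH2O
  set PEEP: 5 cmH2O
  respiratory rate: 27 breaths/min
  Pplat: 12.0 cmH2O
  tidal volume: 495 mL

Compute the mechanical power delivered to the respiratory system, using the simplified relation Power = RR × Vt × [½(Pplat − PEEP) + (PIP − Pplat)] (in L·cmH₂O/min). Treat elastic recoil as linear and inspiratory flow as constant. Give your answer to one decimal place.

253.9

Per-breath work = Vt × [½(Pplat−PEEP) + (PIP−Pplat)] = 0.495 × [0.5×7.0 + 15.5] = 0.495 × 19.0 = 9.405 L·cmH2O.
Power = 27 × 9.405 = 253.94 L·cmH2O/min.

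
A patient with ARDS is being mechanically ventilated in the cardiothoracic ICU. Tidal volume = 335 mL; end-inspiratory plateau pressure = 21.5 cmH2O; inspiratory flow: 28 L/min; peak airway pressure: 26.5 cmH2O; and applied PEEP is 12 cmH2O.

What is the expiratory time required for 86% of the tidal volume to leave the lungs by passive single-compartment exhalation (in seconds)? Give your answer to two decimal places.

Flow: 28 L/min ÷ 60 = 0.4667 L/s.
R = (PIP − Pplat)/V̇ = (26.5 − 21.5) / 0.4667 = 5.0/0.4667 = 10.714 cmH2O·s/L.
C = Vt/(Pplat − PEEP) = 335.0 / (21.5 − 12) = 335.0/9.5 = 35.263 mL/cmH2O.
τ = R × C = 10.714 × 0.03526 L/cmH2O = 0.3778 s.
t = −τ·ln(1 − 0.86) = −0.3778·ln(0.14) = 0.7428 s.

0.74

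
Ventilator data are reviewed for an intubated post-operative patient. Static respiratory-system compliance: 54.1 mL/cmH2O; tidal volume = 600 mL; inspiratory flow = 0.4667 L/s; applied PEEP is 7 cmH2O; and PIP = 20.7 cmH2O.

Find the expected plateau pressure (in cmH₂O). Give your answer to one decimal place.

18.1

Pplat = PEEP + Vt / Cstat = 7 + 600 / 54.1 = 7 + 11.091 = 18.091 cmH2O.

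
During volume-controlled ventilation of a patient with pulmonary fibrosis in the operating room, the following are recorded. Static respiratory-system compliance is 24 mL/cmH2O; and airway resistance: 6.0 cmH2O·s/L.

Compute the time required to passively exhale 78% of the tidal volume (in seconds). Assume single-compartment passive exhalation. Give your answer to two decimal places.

τ = R × C = 6.0 × 24 mL/cmH2O = 6.0 × 0.024 L/cmH2O = 0.144 s.
Exhaled fraction f = 1 − e^(−t/τ) → t = −τ·ln(1 − f) = −0.144·ln(0.22) = 0.218 s.

0.22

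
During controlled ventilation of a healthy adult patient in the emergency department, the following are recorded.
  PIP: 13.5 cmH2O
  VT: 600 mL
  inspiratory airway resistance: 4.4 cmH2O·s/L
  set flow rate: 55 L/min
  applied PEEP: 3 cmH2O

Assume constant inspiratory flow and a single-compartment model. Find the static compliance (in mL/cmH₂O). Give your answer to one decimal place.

92.8

Flow: 55 L/min ÷ 60 = 0.9167 L/s.
Equation of motion (constant flow): PIP = Vt/C + R·V̇ + PEEP.
Vt/C = PIP − R·V̇ − PEEP = 13.5 − 4.4×0.9167 − 3 = 13.5 − 4.033 − 3 = 6.467 cmH2O.
C = Vt / 6.467 = 600 / 6.467 = 92.779 mL/cmH2O.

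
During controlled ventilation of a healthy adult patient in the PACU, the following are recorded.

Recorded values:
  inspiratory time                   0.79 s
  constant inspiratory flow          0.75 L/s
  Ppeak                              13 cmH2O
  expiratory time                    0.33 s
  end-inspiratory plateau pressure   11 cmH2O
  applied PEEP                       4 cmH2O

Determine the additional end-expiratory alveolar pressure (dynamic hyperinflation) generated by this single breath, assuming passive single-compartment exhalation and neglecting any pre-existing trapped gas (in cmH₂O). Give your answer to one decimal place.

1.6

Vt = flow × Ti = 0.75 L/s × 0.79 s × 1000 mL/L = 592.5 mL.
R = (PIP − Pplat)/V̇ = (13 − 11) / 0.75 = 2.0/0.75 = 2.667 cmH2O·s/L.
C = Vt/(Pplat − PEEP) = 592.5 / (11 − 4) = 592.5/7.0 = 84.643 mL/cmH2O.
τ = R × C = 2.667 × 0.08464 L/cmH2O = 0.2257 s.
Fraction remaining = e^(−Te/τ) = e^(−0.33/0.2257) = 0.2317; trapped volume = 592.5 × 0.2317 = 137.28 mL.
Additional alveolar pressure from trapping ≈ V_trapped / C = 137.28 / 84.643 = 1.622 cmH2O.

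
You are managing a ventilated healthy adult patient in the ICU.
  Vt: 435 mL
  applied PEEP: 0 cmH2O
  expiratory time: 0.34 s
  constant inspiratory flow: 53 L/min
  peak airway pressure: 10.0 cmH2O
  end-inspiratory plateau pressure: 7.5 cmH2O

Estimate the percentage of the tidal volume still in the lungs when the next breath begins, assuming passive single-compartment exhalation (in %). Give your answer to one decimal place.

Flow: 53 L/min ÷ 60 = 0.8833 L/s.
R = (PIP − Pplat)/V̇ = (10.0 − 7.5) / 0.8833 = 2.5/0.8833 = 2.83 cmH2O·s/L.
C = Vt/(Pplat − PEEP) = 435.0 / (7.5 − 0) = 435.0/7.5 = 58.0 mL/cmH2O.
τ = R × C = 2.83 × 0.058 L/cmH2O = 0.1641 s.
Fraction remaining at end-expiration = e^(−Te/τ) = e^(−0.34/0.1641) = 0.1259 → 12.59%.

12.6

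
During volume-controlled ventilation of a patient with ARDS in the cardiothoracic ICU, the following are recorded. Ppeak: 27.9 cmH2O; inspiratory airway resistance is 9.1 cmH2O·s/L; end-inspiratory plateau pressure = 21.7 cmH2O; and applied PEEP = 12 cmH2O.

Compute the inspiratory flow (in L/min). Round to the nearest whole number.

flow = (PIP − Pplat) / Raw = (27.9 − 21.7) / 9.1 = 0.6813 L/s × 60 = 40.878 L/min.

41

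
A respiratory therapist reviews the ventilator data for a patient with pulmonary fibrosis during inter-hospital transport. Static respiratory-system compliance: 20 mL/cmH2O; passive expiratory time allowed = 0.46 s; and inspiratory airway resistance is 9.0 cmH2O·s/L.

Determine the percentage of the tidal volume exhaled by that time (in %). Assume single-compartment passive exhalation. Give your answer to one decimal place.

92.2

τ = R × C = 9.0 × 20 mL/cmH2O = 9.0 × 0.020 L/cmH2O = 0.18 s.
Passive exhalation: V(t)/V₀ = e^(−t/τ) = e^(−0.46/0.18) = 0.07765.
Fraction exhaled = 1 − 0.07765 = 0.9224 → 92.24%.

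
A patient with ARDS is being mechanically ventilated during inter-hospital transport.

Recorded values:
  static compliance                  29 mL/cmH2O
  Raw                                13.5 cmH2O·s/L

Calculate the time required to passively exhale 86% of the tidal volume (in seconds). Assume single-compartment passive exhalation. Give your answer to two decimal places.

0.77

τ = R × C = 13.5 × 29 mL/cmH2O = 13.5 × 0.029 L/cmH2O = 0.3915 s.
Exhaled fraction f = 1 − e^(−t/τ) → t = −τ·ln(1 − f) = −0.3915·ln(0.14) = 0.7697 s.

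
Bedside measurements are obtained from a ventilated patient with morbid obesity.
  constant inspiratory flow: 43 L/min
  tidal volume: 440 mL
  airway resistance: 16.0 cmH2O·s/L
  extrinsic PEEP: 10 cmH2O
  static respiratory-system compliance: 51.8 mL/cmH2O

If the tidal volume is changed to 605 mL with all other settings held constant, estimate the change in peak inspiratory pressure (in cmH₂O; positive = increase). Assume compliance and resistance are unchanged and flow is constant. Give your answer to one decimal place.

3.2

PIP = Vt/C + R·V̇ + PEEP (constant-flow equation of motion).
Only the elastic term changes: ΔPIP = ΔVt / C = (605 − 440) / 51.8 = 3.185 cmH2O.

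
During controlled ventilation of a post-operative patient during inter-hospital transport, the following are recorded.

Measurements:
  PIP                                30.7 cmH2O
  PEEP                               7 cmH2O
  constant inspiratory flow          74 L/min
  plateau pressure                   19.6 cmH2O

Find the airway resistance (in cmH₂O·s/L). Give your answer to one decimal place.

Flow: 74 L/min ÷ 60 = 1.2333 L/s.
Raw = (PIP − Pplat) / flow = (30.7 − 19.6) / 1.2333 = 11.1 / 1.2333 = 9.0 cmH2O·s/L.

9.0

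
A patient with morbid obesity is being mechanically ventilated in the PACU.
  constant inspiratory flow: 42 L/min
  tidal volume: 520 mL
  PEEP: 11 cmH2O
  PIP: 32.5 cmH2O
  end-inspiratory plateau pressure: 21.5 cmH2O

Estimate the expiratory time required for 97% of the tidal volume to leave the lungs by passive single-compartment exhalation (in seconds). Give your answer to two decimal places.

Flow: 42 L/min ÷ 60 = 0.7 L/s.
R = (PIP − Pplat)/V̇ = (32.5 − 21.5) / 0.7 = 11.0/0.7 = 15.714 cmH2O·s/L.
C = Vt/(Pplat − PEEP) = 520.0 / (21.5 − 11) = 520.0/10.5 = 49.524 mL/cmH2O.
τ = R × C = 15.714 × 0.04952 L/cmH2O = 0.7782 s.
t = −τ·ln(1 − 0.97) = −0.7782·ln(0.03) = 2.729 s.

2.73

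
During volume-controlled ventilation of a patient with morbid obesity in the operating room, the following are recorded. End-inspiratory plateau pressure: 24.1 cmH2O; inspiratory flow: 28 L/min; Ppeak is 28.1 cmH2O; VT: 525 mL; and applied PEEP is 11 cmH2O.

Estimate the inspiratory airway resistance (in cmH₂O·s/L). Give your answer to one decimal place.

8.6

Flow: 28 L/min ÷ 60 = 0.4667 L/s.
Raw = (PIP − Pplat) / flow = (28.1 − 24.1) / 0.4667 = 4.0 / 0.4667 = 8.571 cmH2O·s/L.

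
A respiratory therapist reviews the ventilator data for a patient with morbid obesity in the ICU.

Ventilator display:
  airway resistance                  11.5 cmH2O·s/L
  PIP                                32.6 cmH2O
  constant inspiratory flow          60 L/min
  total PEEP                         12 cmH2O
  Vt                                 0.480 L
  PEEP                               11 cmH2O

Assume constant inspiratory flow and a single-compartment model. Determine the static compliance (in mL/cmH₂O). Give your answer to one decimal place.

52.7

Flow: 60 L/min ÷ 60 = 1 L/s.
Total PEEP = 12 cmH2O (set 11 + intrinsic 1); this is the baseline alveolar pressure.
Equation of motion (constant flow): PIP = Vt/C + R·V̇ + PEEP.
Vt/C = PIP − R·V̇ − PEEP = 32.6 − 11.5×1 − 12 = 32.6 − 11.5 − 12 = 9.1 cmH2O.
C = Vt / 9.1 = 480 / 9.1 = 52.747 mL/cmH2O.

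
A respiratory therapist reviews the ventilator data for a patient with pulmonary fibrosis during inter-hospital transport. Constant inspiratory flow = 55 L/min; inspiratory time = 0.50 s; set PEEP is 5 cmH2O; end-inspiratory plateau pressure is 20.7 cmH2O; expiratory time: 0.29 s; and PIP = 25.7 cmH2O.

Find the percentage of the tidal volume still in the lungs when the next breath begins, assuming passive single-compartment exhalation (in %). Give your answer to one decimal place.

Flow: 55 L/min ÷ 60 = 0.9167 L/s.
Vt = flow × Ti = 0.9167 L/s × 0.50 s × 1000 mL/L = 458.35 mL.
R = (PIP − Pplat)/V̇ = (25.7 − 20.7) / 0.9167 = 5.0/0.9167 = 5.454 cmH2O·s/L.
C = Vt/(Pplat − PEEP) = 458.35 / (20.7 − 5) = 458.35/15.7 = 29.194 mL/cmH2O.
τ = R × C = 5.454 × 0.02919 L/cmH2O = 0.1592 s.
Fraction remaining at end-expiration = e^(−Te/τ) = e^(−0.29/0.1592) = 0.1618 → 16.18%.

16.2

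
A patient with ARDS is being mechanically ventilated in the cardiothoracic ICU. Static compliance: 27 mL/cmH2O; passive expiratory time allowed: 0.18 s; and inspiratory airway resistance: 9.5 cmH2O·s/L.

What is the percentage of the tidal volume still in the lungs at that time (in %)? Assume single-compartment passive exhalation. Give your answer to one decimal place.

49.6

τ = R × C = 9.5 × 27 mL/cmH2O = 9.5 × 0.027 L/cmH2O = 0.2565 s.
Passive exhalation: V(t)/V₀ = e^(−t/τ) = e^(−0.18/0.2565) = 0.4957.
Fraction remaining = 0.4957 → 49.57%.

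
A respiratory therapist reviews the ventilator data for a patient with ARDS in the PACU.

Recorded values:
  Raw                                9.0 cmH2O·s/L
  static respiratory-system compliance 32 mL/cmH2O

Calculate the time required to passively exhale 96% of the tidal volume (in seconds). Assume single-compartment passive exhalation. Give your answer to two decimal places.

τ = R × C = 9.0 × 32 mL/cmH2O = 9.0 × 0.032 L/cmH2O = 0.288 s.
Exhaled fraction f = 1 − e^(−t/τ) → t = −τ·ln(1 − f) = −0.288·ln(0.04) = 0.927 s.

0.93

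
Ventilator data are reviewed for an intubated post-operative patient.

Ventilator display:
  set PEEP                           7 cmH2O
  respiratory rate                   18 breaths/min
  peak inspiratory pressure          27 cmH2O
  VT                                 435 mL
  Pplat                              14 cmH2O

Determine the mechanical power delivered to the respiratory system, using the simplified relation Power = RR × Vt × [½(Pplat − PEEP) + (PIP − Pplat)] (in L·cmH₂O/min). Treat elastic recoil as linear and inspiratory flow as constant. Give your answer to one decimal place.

Per-breath work = Vt × [½(Pplat−PEEP) + (PIP−Pplat)] = 0.435 × [0.5×7.0 + 13.0] = 0.435 × 16.5 = 7.178 L·cmH2O.
Power = 18 × 7.178 = 129.2 L·cmH2O/min.

129.2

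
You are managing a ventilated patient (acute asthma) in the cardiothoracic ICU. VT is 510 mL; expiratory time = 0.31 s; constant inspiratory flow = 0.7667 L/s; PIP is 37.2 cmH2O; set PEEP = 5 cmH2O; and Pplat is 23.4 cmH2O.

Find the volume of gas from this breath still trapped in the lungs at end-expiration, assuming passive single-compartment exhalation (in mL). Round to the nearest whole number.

274

R = (PIP − Pplat)/V̇ = (37.2 − 23.4) / 0.7667 = 13.8/0.7667 = 17.999 cmH2O·s/L.
C = Vt/(Pplat − PEEP) = 510.0 / (23.4 − 5) = 510.0/18.4 = 27.717 mL/cmH2O.
τ = R × C = 17.999 × 0.02772 L/cmH2O = 0.4989 s.
Fraction remaining = e^(−Te/τ) = e^(−0.31/0.4989) = 0.5372.
Trapped volume = 510.0 × 0.5372 = 273.97 mL.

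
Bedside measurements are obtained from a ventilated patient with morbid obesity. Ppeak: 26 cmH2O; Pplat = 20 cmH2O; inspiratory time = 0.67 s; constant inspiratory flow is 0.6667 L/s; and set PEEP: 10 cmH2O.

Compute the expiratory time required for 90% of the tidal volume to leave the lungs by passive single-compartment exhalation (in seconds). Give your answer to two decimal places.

0.93

Vt = flow × Ti = 0.6667 L/s × 0.67 s × 1000 mL/L = 446.69 mL.
R = (PIP − Pplat)/V̇ = (26 − 20) / 0.6667 = 6.0/0.6667 = 9.0 cmH2O·s/L.
C = Vt/(Pplat − PEEP) = 446.69 / (20 − 10) = 446.69/10.0 = 44.669 mL/cmH2O.
τ = R × C = 9.0 × 0.04467 L/cmH2O = 0.402 s.
t = −τ·ln(1 − 0.90) = −0.402·ln(0.1) = 0.9256 s.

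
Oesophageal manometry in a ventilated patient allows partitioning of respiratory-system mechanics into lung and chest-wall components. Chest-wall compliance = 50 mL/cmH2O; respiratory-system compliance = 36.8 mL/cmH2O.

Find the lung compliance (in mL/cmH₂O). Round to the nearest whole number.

139

1/CL = 1/Crs − 1/Ccw.
1/CL = 1/36.8 − 1/50 = 0.007174.
CL = 139.39 mL/cmH2O.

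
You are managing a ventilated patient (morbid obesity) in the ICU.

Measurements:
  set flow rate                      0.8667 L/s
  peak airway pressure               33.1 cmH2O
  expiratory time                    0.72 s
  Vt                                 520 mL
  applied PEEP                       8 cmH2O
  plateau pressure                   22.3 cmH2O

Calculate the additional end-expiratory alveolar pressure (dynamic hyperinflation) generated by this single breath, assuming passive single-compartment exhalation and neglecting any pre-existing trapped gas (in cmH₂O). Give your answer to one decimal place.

2.9

R = (PIP − Pplat)/V̇ = (33.1 − 22.3) / 0.8667 = 10.8/0.8667 = 12.461 cmH2O·s/L.
C = Vt/(Pplat − PEEP) = 520.0 / (22.3 − 8) = 520.0/14.3 = 36.364 mL/cmH2O.
τ = R × C = 12.461 × 0.03636 L/cmH2O = 0.4531 s.
Fraction remaining = e^(−Te/τ) = e^(−0.72/0.4531) = 0.2041; trapped volume = 520.0 × 0.2041 = 106.13 mL.
Additional alveolar pressure from trapping ≈ V_trapped / C = 106.13 / 36.364 = 2.919 cmH2O.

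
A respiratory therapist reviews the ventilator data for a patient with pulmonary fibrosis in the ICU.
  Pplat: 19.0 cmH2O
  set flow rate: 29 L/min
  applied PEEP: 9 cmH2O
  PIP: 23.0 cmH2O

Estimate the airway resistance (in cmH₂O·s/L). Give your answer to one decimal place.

Flow: 29 L/min ÷ 60 = 0.4833 L/s.
Raw = (PIP − Pplat) / flow = (23.0 − 19.0) / 0.4833 = 4.0 / 0.4833 = 8.276 cmH2O·s/L.

8.3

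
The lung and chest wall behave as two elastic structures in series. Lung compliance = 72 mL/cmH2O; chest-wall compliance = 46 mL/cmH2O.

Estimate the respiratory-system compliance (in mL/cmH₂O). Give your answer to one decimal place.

28.1

Lung and chest wall are elastances in series: 1/Crs = 1/CL + 1/Ccw.
1/Crs = 1/72 + 1/46 = 0.03563.
Crs = 28.066 mL/cmH2O.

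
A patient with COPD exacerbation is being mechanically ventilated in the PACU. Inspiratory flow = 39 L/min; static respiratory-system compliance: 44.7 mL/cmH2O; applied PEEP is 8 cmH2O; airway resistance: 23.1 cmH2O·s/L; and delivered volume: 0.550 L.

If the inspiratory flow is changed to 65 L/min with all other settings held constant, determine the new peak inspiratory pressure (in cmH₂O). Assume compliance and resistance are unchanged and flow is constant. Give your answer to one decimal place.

Flow: 39 L/min ÷ 60 = 0.65 L/s.
New flow: 65 L/min ÷ 60 = 1.0833 L/s.
PIP = Vt/C + R·V̇ + PEEP (constant-flow equation of motion).
Only the resistive term changes: ΔPIP = R × ΔV̇ = 23.1 × (1.0833 − 0.65) = 23.1 × 0.4333 = 10.009 cmH2O.
Original PIP = 550/44.7 + 23.1×0.65 + 8 = 35.319 cmH2O; new PIP = 35.319 + (10.009) = 45.328 cmH2O.

45.3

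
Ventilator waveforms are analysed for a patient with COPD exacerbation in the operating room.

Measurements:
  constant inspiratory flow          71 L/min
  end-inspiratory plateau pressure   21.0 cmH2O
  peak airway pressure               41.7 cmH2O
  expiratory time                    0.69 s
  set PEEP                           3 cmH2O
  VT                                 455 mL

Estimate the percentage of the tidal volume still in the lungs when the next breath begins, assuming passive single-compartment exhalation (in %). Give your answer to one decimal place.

21.0

Flow: 71 L/min ÷ 60 = 1.1833 L/s.
R = (PIP − Pplat)/V̇ = (41.7 − 21.0) / 1.1833 = 20.7/1.1833 = 17.493 cmH2O·s/L.
C = Vt/(Pplat − PEEP) = 455.0 / (21.0 − 3) = 455.0/18.0 = 25.278 mL/cmH2O.
τ = R × C = 17.493 × 0.02528 L/cmH2O = 0.4422 s.
Fraction remaining at end-expiration = e^(−Te/τ) = e^(−0.69/0.4422) = 0.2101 → 21.01%.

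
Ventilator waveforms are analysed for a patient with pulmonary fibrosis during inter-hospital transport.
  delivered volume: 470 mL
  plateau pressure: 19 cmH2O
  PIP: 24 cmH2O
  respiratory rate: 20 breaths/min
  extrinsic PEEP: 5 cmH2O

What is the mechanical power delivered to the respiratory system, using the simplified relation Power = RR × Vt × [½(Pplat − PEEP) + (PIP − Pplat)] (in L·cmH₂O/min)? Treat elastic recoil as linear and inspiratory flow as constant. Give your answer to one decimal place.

112.8

Per-breath work = Vt × [½(Pplat−PEEP) + (PIP−Pplat)] = 0.470 × [0.5×14.0 + 5.0] = 0.470 × 12.0 = 5.64 L·cmH2O.
Power = 20 × 5.64 = 112.8 L·cmH2O/min.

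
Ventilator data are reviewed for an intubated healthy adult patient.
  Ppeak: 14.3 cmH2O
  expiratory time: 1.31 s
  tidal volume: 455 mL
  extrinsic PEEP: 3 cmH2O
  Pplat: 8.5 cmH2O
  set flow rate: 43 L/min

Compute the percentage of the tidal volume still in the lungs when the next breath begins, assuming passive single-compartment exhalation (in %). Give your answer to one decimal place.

14.1

Flow: 43 L/min ÷ 60 = 0.7167 L/s.
R = (PIP − Pplat)/V̇ = (14.3 − 8.5) / 0.7167 = 5.8/0.7167 = 8.093 cmH2O·s/L.
C = Vt/(Pplat − PEEP) = 455.0 / (8.5 − 3) = 455.0/5.5 = 82.727 mL/cmH2O.
τ = R × C = 8.093 × 0.08273 L/cmH2O = 0.6695 s.
Fraction remaining at end-expiration = e^(−Te/τ) = e^(−1.31/0.6695) = 0.1413 → 14.13%.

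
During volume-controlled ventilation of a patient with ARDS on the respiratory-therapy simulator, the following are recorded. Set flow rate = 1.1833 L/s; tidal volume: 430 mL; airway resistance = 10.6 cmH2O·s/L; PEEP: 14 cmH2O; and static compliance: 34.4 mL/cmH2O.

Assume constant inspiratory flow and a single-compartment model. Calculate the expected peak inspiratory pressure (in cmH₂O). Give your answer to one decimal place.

Equation of motion (constant flow): PIP = Vt/C + R·V̇ + PEEP.
PIP = 430/34.4 + 10.6×1.1833 + 14 = 12.5 + 12.543 + 14 = 39.043 cmH2O.

39.0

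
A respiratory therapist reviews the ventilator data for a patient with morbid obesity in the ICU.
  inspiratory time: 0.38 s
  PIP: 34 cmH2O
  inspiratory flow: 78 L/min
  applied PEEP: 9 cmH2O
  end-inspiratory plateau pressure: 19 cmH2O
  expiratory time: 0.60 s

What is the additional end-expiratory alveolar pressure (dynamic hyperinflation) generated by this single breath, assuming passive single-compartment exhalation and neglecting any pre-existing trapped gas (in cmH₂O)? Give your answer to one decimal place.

Flow: 78 L/min ÷ 60 = 1.3 L/s.
Vt = flow × Ti = 1.3 L/s × 0.38 s × 1000 mL/L = 494.0 mL.
R = (PIP − Pplat)/V̇ = (34 − 19) / 1.3 = 15.0/1.3 = 11.538 cmH2O·s/L.
C = Vt/(Pplat − PEEP) = 494.0 / (19 − 9) = 494.0/10.0 = 49.4 mL/cmH2O.
τ = R × C = 11.538 × 0.0494 L/cmH2O = 0.57 s.
Fraction remaining = e^(−Te/τ) = e^(−0.60/0.57) = 0.349; trapped volume = 494.0 × 0.349 = 172.41 mL.
Additional alveolar pressure from trapping ≈ V_trapped / C = 172.41 / 49.4 = 3.49 cmH2O.

3.5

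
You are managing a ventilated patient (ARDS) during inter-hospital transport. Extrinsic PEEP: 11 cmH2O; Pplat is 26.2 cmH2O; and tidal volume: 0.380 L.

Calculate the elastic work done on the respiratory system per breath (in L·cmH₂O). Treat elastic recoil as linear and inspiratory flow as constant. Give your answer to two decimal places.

2.89

Elastic work ≈ ½ × (Pplat − PEEP) × Vt = 0.5 × (26.2 − 11) × 0.380 L = 0.5 × 15.2 × 0.380 = 2.888 L·cmH2O.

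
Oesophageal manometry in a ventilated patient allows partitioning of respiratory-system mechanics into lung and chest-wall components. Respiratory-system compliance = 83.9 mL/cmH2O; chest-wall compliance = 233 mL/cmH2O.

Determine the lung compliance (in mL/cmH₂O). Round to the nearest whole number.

131

1/CL = 1/Crs − 1/Ccw.
1/CL = 1/83.9 − 1/233 = 0.007627.
CL = 131.11 mL/cmH2O.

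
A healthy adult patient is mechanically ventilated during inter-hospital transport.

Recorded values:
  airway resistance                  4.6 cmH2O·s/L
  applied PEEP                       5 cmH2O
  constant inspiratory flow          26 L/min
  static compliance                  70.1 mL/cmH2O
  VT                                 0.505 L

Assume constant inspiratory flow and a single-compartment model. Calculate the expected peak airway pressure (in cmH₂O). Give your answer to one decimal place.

Flow: 26 L/min ÷ 60 = 0.4333 L/s.
Equation of motion (constant flow): PIP = Vt/C + R·V̇ + PEEP.
PIP = 505/70.1 + 4.6×0.4333 + 5 = 7.204 + 1.993 + 5 = 14.197 cmH2O.

14.2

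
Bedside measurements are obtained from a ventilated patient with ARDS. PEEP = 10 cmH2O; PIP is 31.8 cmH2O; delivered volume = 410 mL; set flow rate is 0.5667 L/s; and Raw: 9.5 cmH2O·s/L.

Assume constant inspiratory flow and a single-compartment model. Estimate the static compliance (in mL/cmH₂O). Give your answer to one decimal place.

Equation of motion (constant flow): PIP = Vt/C + R·V̇ + PEEP.
Vt/C = PIP − R·V̇ − PEEP = 31.8 − 9.5×0.5667 − 10 = 31.8 − 5.384 − 10 = 16.416 cmH2O.
C = Vt / 16.416 = 410 / 16.416 = 24.976 mL/cmH2O.

25.0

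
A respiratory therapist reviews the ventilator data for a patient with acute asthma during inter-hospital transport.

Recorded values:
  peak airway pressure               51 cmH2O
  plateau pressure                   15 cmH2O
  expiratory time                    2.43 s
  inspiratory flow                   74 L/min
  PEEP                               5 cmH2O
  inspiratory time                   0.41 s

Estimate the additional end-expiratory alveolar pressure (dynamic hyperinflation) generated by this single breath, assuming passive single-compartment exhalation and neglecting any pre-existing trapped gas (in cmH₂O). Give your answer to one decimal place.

Flow: 74 L/min ÷ 60 = 1.2333 L/s.
Vt = flow × Ti = 1.2333 L/s × 0.41 s × 1000 mL/L = 505.65 mL.
R = (PIP − Pplat)/V̇ = (51 − 15) / 1.2333 = 36.0/1.2333 = 29.19 cmH2O·s/L.
C = Vt/(Pplat − PEEP) = 505.65 / (15 − 5) = 505.65/10.0 = 50.565 mL/cmH2O.
τ = R × C = 29.19 × 0.05057 L/cmH2O = 1.476 s.
Fraction remaining = e^(−Te/τ) = e^(−2.43/1.476) = 0.1928; trapped volume = 505.65 × 0.1928 = 97.489 mL.
Additional alveolar pressure from trapping ≈ V_trapped / C = 97.489 / 50.565 = 1.928 cmH2O.

1.9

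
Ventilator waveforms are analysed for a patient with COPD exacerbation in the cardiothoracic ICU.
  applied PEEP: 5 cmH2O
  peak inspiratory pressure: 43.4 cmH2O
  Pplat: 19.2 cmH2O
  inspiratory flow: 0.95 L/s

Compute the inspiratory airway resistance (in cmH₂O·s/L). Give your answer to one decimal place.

Raw = (PIP − Pplat) / flow = (43.4 − 19.2) / 0.95 = 24.2 / 0.95 = 25.474 cmH2O·s/L.

25.5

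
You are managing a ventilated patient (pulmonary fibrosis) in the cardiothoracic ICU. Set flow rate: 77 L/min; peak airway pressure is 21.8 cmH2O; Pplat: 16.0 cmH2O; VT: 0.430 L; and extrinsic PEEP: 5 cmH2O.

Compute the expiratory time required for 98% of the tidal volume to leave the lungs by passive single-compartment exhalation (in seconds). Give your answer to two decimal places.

0.69

Flow: 77 L/min ÷ 60 = 1.2833 L/s.
R = (PIP − Pplat)/V̇ = (21.8 − 16.0) / 1.2833 = 5.8/1.2833 = 4.52 cmH2O·s/L.
C = Vt/(Pplat − PEEP) = 430.0 / (16.0 − 5) = 430.0/11.0 = 39.091 mL/cmH2O.
τ = R × C = 4.52 × 0.03909 L/cmH2O = 0.1767 s.
t = −τ·ln(1 − 0.98) = −0.1767·ln(0.02) = 0.6913 s.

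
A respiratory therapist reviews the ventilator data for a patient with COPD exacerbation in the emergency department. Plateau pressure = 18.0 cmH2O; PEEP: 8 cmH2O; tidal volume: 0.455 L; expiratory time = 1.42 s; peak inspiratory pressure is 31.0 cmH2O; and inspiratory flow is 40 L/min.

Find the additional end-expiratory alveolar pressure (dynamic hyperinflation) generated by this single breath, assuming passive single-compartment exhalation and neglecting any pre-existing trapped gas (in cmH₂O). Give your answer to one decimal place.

2.0

Flow: 40 L/min ÷ 60 = 0.6667 L/s.
R = (PIP − Pplat)/V̇ = (31.0 − 18.0) / 0.6667 = 13.0/0.6667 = 19.499 cmH2O·s/L.
C = Vt/(Pplat − PEEP) = 455.0 / (18.0 − 8) = 455.0/10.0 = 45.5 mL/cmH2O.
τ = R × C = 19.499 × 0.0455 L/cmH2O = 0.8872 s.
Fraction remaining = e^(−Te/τ) = e^(−1.42/0.8872) = 0.2018; trapped volume = 455.0 × 0.2018 = 91.819 mL.
Additional alveolar pressure from trapping ≈ V_trapped / C = 91.819 / 45.5 = 2.018 cmH2O.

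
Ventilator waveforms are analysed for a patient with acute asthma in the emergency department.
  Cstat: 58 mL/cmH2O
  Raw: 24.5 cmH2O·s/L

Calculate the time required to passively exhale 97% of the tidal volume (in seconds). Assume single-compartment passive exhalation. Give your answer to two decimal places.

4.98

τ = R × C = 24.5 × 58 mL/cmH2O = 24.5 × 0.058 L/cmH2O = 1.421 s.
Exhaled fraction f = 1 − e^(−t/τ) → t = −τ·ln(1 − f) = −1.421·ln(0.03) = 4.983 s.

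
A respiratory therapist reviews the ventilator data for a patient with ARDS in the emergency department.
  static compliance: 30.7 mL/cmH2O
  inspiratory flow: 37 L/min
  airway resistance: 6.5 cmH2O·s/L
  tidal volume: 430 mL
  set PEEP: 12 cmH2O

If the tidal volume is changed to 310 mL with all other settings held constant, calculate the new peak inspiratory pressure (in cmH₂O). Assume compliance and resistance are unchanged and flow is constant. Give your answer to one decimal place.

Flow: 37 L/min ÷ 60 = 0.6167 L/s.
PIP = Vt/C + R·V̇ + PEEP (constant-flow equation of motion).
Only the elastic term changes: ΔPIP = ΔVt / C = (310 − 430) / 30.7 = -3.909 cmH2O.
Original PIP = 430/30.7 + 6.5×0.6167 + 12 = 30.015 cmH2O; new PIP = 30.015 + (-3.909) = 26.106 cmH2O.

26.1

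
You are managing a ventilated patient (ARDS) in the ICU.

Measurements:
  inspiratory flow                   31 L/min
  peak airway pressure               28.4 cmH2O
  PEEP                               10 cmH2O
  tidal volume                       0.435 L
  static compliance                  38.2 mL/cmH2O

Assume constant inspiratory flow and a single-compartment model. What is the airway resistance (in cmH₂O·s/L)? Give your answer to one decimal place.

13.6

Flow: 31 L/min ÷ 60 = 0.5167 L/s.
Equation of motion (constant flow): PIP = Vt/C + R·V̇ + PEEP.
R·V̇ = PIP − Vt/C − PEEP = 28.4 − 435/38.2 − 10 = 28.4 − 11.387 − 10 = 7.013 cmH2O.
R = 7.013 / 0.5167 = 13.573 cmH2O·s/L.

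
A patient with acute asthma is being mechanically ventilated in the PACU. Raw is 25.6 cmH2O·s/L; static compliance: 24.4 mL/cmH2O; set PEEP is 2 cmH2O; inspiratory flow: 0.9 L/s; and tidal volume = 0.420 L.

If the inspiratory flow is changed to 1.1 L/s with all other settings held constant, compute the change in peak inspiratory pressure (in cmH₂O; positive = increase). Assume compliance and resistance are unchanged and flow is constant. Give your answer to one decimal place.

PIP = Vt/C + R·V̇ + PEEP (constant-flow equation of motion).
Only the resistive term changes: ΔPIP = R × ΔV̇ = 25.6 × (1.1 − 0.9) = 25.6 × 0.2 = 5.12 cmH2O.

5.1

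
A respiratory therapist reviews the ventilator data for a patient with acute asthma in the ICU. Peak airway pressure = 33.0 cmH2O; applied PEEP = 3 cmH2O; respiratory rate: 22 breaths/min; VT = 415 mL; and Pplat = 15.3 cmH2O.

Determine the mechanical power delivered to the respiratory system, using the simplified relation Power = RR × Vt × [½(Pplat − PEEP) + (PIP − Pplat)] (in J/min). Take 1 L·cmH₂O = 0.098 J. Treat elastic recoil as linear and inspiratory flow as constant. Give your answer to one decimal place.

21.3

Per-breath work = Vt × [½(Pplat−PEEP) + (PIP−Pplat)] = 0.415 × [0.5×12.3 + 17.7] = 0.415 × 23.85 = 9.898 L·cmH2O.
Power = 22 × 9.898 = 217.76 L·cmH2O/min.
× 0.098 J/(L·cmH2O) → 21.34 J/min.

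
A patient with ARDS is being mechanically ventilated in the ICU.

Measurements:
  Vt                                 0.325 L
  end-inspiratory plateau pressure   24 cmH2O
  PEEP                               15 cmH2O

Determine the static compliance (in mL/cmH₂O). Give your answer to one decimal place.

Cstat = Vt / (Pplat − PEEP) = 325 / (24 − 15) = 325 / 9.0 = 36.111 mL/cmH2O.

36.1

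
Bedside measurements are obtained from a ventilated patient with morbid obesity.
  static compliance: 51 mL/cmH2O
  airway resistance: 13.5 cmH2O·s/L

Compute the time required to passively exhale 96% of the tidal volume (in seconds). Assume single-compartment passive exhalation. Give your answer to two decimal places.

τ = R × C = 13.5 × 51 mL/cmH2O = 13.5 × 0.051 L/cmH2O = 0.6885 s.
Exhaled fraction f = 1 − e^(−t/τ) → t = −τ·ln(1 − f) = −0.6885·ln(0.04) = 2.216 s.

2.22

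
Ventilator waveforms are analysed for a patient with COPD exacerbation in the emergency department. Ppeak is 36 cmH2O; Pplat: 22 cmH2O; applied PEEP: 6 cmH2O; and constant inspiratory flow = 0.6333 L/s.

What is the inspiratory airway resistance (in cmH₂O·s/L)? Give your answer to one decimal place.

22.1

Raw = (PIP − Pplat) / flow = (36 − 22) / 0.6333 = 14.0 / 0.6333 = 22.106 cmH2O·s/L.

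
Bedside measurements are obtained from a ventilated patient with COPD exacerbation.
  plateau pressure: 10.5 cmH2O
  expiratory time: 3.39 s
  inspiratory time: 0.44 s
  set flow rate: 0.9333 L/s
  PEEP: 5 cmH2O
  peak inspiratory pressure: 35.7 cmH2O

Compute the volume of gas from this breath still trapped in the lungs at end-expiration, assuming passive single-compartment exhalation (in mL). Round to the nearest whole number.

Vt = flow × Ti = 0.9333 L/s × 0.44 s × 1000 mL/L = 410.65 mL.
R = (PIP − Pplat)/V̇ = (35.7 − 10.5) / 0.9333 = 25.2/0.9333 = 27.001 cmH2O·s/L.
C = Vt/(Pplat − PEEP) = 410.65 / (10.5 − 5) = 410.65/5.5 = 74.664 mL/cmH2O.
τ = R × C = 27.001 × 0.07466 L/cmH2O = 2.016 s.
Fraction remaining = e^(−Te/τ) = e^(−3.39/2.016) = 0.1861.
Trapped volume = 410.65 × 0.1861 = 76.422 mL.

76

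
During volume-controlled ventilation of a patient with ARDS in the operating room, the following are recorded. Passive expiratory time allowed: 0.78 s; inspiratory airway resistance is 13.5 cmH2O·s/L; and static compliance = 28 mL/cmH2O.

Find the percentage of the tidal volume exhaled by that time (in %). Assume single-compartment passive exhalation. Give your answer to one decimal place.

87.3

τ = R × C = 13.5 × 28 mL/cmH2O = 13.5 × 0.028 L/cmH2O = 0.378 s.
Passive exhalation: V(t)/V₀ = e^(−t/τ) = e^(−0.78/0.378) = 0.127.
Fraction exhaled = 1 − 0.127 = 0.873 → 87.3%.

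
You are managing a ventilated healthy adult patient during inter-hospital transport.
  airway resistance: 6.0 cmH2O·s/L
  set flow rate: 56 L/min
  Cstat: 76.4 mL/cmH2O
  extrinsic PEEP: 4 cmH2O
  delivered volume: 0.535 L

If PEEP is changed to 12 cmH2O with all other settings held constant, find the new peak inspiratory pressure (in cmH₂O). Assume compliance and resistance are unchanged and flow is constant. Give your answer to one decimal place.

24.6

Flow: 56 L/min ÷ 60 = 0.9333 L/s.
PIP = Vt/C + R·V̇ + PEEP (constant-flow equation of motion).
Only the baseline term changes: ΔPIP = ΔPEEP = 12 − 4 = 8.0 cmH2O.
Original PIP = 535/76.4 + 6.0×0.9333 + 4 = 16.602 cmH2O; new PIP = 16.602 + (8.0) = 24.602 cmH2O.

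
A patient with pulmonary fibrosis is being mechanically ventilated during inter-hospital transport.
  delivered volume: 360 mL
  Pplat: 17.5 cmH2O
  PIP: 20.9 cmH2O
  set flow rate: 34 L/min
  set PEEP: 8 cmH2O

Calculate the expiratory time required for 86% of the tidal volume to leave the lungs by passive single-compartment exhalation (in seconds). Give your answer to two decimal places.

0.45

Flow: 34 L/min ÷ 60 = 0.5667 L/s.
R = (PIP − Pplat)/V̇ = (20.9 − 17.5) / 0.5667 = 3.4/0.5667 = 6.0 cmH2O·s/L.
C = Vt/(Pplat − PEEP) = 360.0 / (17.5 − 8) = 360.0/9.5 = 37.895 mL/cmH2O.
τ = R × C = 6.0 × 0.0379 L/cmH2O = 0.2274 s.
t = −τ·ln(1 − 0.86) = −0.2274·ln(0.14) = 0.4471 s.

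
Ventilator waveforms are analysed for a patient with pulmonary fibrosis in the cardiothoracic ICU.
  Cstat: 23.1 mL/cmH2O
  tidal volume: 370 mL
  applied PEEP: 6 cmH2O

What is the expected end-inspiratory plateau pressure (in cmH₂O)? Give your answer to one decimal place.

Pplat = PEEP + Vt / Cstat = 6 + 370 / 23.1 = 6 + 16.017 = 22.017 cmH2O.

22.0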